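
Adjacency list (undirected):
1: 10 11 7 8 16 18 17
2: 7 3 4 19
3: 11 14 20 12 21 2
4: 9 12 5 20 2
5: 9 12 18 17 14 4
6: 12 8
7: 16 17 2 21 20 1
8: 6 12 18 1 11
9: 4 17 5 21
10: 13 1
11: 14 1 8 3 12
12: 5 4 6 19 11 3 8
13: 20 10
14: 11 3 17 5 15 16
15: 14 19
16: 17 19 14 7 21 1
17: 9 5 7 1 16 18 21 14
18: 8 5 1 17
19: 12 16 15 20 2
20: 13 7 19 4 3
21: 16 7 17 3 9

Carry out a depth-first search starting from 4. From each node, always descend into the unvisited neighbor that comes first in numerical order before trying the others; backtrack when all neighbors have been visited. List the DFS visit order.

4, 2, 3, 11, 1, 7, 16, 14, 5, 9, 17, 18, 8, 6, 12, 19, 15, 20, 13, 10, 21

Visit 4
4 → 2
2 → 3
3 → 11
11 → 1
1 → 7
7 → 16
16 → 14
14 → 5
5 → 9
9 → 17
17 → 18
18 → 8
8 → 6
6 → 12
12 → 19
19 → 15
19 → 20
20 → 13
13 → 10
17 → 21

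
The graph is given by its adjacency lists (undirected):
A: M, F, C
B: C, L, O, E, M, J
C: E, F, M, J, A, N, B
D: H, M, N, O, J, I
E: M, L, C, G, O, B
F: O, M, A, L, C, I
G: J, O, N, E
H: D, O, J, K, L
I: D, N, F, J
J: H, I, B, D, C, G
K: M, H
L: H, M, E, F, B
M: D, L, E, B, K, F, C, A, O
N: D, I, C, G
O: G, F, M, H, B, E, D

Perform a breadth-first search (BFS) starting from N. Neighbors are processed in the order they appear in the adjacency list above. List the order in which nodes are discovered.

N, D, I, C, G, H, M, O, J, F, E, A, B, K, L

Visit N; enqueue D, I, C, G → queue [D, I, C, G]
Visit D; enqueue H, M, O, J → queue [I, C, G, H, M, O, J]
Visit I; enqueue F → queue [C, G, H, M, O, J, F]
Visit C; enqueue E, A, B → queue [G, H, M, O, J, F, E, A, B]
Visit G → queue [H, M, O, J, F, E, A, B]
Visit H; enqueue K, L → queue [M, O, J, F, E, A, B, K, L]
Visit M → queue [O, J, F, E, A, B, K, L]
Visit O → queue [J, F, E, A, B, K, L]
Visit J → queue [F, E, A, B, K, L]
Visit F → queue [E, A, B, K, L]
Visit E → queue [A, B, K, L]
Visit A → queue [B, K, L]
Visit B → queue [K, L]
Visit K → queue [L]
Visit L → queue []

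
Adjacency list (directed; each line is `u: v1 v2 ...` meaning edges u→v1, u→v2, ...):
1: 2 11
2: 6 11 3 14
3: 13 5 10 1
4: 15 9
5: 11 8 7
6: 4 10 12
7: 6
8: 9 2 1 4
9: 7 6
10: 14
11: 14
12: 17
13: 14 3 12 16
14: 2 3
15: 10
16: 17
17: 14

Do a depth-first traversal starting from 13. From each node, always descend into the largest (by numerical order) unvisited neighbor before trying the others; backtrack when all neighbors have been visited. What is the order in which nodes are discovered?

13, 16, 17, 14, 3, 10, 5, 11, 8, 9, 7, 6, 12, 4, 15, 2, 1

Visit 13
13 → 16
16 → 17
17 → 14
14 → 3
3 → 10
3 → 5
5 → 11
5 → 8
8 → 9
9 → 7
7 → 6
6 → 12
6 → 4
4 → 15
8 → 2
8 → 1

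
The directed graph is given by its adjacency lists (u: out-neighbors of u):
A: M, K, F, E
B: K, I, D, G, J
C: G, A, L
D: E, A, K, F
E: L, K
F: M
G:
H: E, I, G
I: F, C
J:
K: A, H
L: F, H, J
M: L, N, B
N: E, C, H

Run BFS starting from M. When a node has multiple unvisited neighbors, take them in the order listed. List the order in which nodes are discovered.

Visit M; enqueue L, N, B → queue [L, N, B]
Visit L; enqueue F, H, J → queue [N, B, F, H, J]
Visit N; enqueue E, C → queue [B, F, H, J, E, C]
Visit B; enqueue K, I, D, G → queue [F, H, J, E, C, K, I, D, G]
Visit F → queue [H, J, E, C, K, I, D, G]
Visit H → queue [J, E, C, K, I, D, G]
Visit J → queue [E, C, K, I, D, G]
Visit E → queue [C, K, I, D, G]
Visit C; enqueue A → queue [K, I, D, G, A]
Visit K → queue [I, D, G, A]
Visit I → queue [D, G, A]
Visit D → queue [G, A]
Visit G → queue [A]
Visit A → queue []

M, L, N, B, F, H, J, E, C, K, I, D, G, A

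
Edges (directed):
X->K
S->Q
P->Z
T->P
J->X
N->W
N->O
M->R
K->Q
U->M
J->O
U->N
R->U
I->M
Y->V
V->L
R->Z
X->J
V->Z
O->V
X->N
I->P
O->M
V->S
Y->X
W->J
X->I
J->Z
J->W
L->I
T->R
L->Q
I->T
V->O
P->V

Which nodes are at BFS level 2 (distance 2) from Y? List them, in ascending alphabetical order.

Level 0: Y
Level 1: V, X
Level 2: I, J, K, L, N, O, S, Z
Level 3: M, P, Q, T, W
Level 4: R
Level 5: U

I, J, K, L, N, O, S, Z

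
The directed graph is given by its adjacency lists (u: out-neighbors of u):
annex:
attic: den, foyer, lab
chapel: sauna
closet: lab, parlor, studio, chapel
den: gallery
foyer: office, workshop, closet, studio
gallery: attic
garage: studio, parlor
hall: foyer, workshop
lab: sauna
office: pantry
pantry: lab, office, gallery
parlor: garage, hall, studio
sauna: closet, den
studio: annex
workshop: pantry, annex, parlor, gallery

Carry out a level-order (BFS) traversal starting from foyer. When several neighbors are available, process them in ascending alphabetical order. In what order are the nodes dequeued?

Visit foyer; enqueue closet, office, studio, workshop → queue [closet, office, studio, workshop]
Visit closet; enqueue chapel, lab, parlor → queue [office, studio, workshop, chapel, lab, parlor]
Visit office; enqueue pantry → queue [studio, workshop, chapel, lab, parlor, pantry]
Visit studio; enqueue annex → queue [workshop, chapel, lab, parlor, pantry, annex]
Visit workshop; enqueue gallery → queue [chapel, lab, parlor, pantry, annex, gallery]
Visit chapel; enqueue sauna → queue [lab, parlor, pantry, annex, gallery, sauna]
Visit lab → queue [parlor, pantry, annex, gallery, sauna]
Visit parlor; enqueue garage, hall → queue [pantry, annex, gallery, sauna, garage, hall]
Visit pantry → queue [annex, gallery, sauna, garage, hall]
Visit annex → queue [gallery, sauna, garage, hall]
Visit gallery; enqueue attic → queue [sauna, garage, hall, attic]
Visit sauna; enqueue den → queue [garage, hall, attic, den]
Visit garage → queue [hall, attic, den]
Visit hall → queue [attic, den]
Visit attic → queue [den]
Visit den → queue []

foyer, closet, office, studio, workshop, chapel, lab, parlor, pantry, annex, gallery, sauna, garage, hall, attic, den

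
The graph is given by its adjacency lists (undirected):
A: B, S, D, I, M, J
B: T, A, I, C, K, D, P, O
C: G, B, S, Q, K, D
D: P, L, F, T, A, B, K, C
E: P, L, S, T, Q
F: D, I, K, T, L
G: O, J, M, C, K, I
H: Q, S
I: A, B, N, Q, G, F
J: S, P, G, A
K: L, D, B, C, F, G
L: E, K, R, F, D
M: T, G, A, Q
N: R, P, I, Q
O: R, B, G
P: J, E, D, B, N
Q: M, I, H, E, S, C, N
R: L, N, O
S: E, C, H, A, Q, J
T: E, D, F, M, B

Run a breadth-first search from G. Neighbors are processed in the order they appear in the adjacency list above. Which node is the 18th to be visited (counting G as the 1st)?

Visit G; enqueue O, J, M, C, K, I → queue [O, J, M, C, K, I]
Visit O; enqueue R, B → queue [J, M, C, K, I, R, B]
Visit J; enqueue S, P, A → queue [M, C, K, I, R, B, S, P, A]
Visit M; enqueue T, Q → queue [C, K, I, R, B, S, P, A, T, Q]
Visit C; enqueue D → queue [K, I, R, B, S, P, A, T, Q, D]
Visit K; enqueue L, F → queue [I, R, B, S, P, A, T, Q, D, L, F]
Visit I; enqueue N → queue [R, B, S, P, A, T, Q, D, L, F, N]
Visit R → queue [B, S, P, A, T, Q, D, L, F, N]
Visit B → queue [S, P, A, T, Q, D, L, F, N]
Visit S; enqueue E, H → queue [P, A, T, Q, D, L, F, N, E, H]
Visit P → queue [A, T, Q, D, L, F, N, E, H]
Visit A → queue [T, Q, D, L, F, N, E, H]
Visit T → queue [Q, D, L, F, N, E, H]
Visit Q → queue [D, L, F, N, E, H]
Visit D → queue [L, F, N, E, H]
Visit L → queue [F, N, E, H]
Visit F → queue [N, E, H]
Visit N → queue [E, H]
Visit E → queue [H]
Visit H → queue []

Visit order: G, O, J, M, C, K, I, R, B, S, P, A, T, Q, D, L, F, N, E, H

N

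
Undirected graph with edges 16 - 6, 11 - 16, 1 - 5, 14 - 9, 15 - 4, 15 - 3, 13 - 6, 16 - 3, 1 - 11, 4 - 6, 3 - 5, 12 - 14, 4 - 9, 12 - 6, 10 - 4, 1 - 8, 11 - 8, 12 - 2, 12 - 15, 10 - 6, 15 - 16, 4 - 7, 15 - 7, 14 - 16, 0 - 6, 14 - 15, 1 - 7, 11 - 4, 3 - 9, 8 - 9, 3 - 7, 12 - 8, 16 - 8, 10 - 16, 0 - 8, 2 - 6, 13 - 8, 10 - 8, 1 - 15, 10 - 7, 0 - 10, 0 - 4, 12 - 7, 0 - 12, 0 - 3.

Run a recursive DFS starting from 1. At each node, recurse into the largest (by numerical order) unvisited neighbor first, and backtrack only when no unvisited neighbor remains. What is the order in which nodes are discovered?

1 -> 15 -> 16 -> 14 -> 12 -> 8 -> 13 -> 6 -> 10 -> 7 -> 4 -> 11 -> 9 -> 3 -> 5 -> 0 -> 2

Visit 1
1 → 15
15 → 16
16 → 14
14 → 12
12 → 8
8 → 13
13 → 6
6 → 10
10 → 7
7 → 4
4 → 11
4 → 9
9 → 3
3 → 5
3 → 0
6 → 2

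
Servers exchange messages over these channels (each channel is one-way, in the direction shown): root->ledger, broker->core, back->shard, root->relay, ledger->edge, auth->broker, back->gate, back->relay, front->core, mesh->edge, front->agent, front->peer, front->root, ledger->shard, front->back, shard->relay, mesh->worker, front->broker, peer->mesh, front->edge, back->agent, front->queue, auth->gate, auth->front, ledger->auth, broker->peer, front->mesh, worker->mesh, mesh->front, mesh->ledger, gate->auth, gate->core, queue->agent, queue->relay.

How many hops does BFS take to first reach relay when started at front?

2

Level 0: front
Level 1: agent, back, broker, core, edge, mesh, peer, queue, root
Level 2: gate, ledger, relay, shard, worker
Level 3: auth
relay first appears at level 2.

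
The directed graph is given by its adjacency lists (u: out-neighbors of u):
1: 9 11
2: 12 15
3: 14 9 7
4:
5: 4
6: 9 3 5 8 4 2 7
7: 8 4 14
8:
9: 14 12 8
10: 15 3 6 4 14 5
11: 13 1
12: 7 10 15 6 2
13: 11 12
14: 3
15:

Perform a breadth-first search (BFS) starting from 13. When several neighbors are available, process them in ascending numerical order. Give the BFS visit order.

13 -> 11 -> 12 -> 1 -> 2 -> 6 -> 7 -> 10 -> 15 -> 9 -> 3 -> 4 -> 5 -> 8 -> 14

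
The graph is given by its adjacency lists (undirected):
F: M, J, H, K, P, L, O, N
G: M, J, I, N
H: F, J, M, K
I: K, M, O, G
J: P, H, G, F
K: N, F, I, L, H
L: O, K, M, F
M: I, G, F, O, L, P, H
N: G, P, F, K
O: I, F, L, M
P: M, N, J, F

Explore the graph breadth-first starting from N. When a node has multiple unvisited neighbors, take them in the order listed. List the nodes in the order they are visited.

Visit N; enqueue G, P, F, K → queue [G, P, F, K]
Visit G; enqueue M, J, I → queue [P, F, K, M, J, I]
Visit P → queue [F, K, M, J, I]
Visit F; enqueue H, L, O → queue [K, M, J, I, H, L, O]
Visit K → queue [M, J, I, H, L, O]
Visit M → queue [J, I, H, L, O]
Visit J → queue [I, H, L, O]
Visit I → queue [H, L, O]
Visit H → queue [L, O]
Visit L → queue [O]
Visit O → queue []

N, G, P, F, K, M, J, I, H, L, O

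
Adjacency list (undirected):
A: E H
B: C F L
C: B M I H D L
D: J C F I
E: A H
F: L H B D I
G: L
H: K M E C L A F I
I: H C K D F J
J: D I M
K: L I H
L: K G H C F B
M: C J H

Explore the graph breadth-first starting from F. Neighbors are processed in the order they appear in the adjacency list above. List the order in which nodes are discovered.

F → L → H → B → D → I → K → G → C → M → E → A → J

Visit F; enqueue L, H, B, D, I → queue [L, H, B, D, I]
Visit L; enqueue K, G, C → queue [H, B, D, I, K, G, C]
Visit H; enqueue M, E, A → queue [B, D, I, K, G, C, M, E, A]
Visit B → queue [D, I, K, G, C, M, E, A]
Visit D; enqueue J → queue [I, K, G, C, M, E, A, J]
Visit I → queue [K, G, C, M, E, A, J]
Visit K → queue [G, C, M, E, A, J]
Visit G → queue [C, M, E, A, J]
Visit C → queue [M, E, A, J]
Visit M → queue [E, A, J]
Visit E → queue [A, J]
Visit A → queue [J]
Visit J → queue []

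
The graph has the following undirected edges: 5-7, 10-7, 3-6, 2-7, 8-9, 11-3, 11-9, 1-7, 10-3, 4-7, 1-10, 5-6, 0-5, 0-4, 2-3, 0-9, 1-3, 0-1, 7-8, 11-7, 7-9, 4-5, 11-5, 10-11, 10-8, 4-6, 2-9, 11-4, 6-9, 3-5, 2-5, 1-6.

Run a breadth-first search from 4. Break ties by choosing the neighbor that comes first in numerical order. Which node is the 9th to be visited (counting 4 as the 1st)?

Visit 4; enqueue 0, 5, 6, 7, 11 → queue [0, 5, 6, 7, 11]
Visit 0; enqueue 1, 9 → queue [5, 6, 7, 11, 1, 9]
Visit 5; enqueue 2, 3 → queue [6, 7, 11, 1, 9, 2, 3]
Visit 6 → queue [7, 11, 1, 9, 2, 3]
Visit 7; enqueue 8, 10 → queue [11, 1, 9, 2, 3, 8, 10]
Visit 11 → queue [1, 9, 2, 3, 8, 10]
Visit 1 → queue [9, 2, 3, 8, 10]
Visit 9 → queue [2, 3, 8, 10]
Visit 2 → queue [3, 8, 10]
Visit 3 → queue [8, 10]
Visit 8 → queue [10]
Visit 10 → queue []

Visit order: 4, 0, 5, 6, 7, 11, 1, 9, 2, 3, 8, 10

2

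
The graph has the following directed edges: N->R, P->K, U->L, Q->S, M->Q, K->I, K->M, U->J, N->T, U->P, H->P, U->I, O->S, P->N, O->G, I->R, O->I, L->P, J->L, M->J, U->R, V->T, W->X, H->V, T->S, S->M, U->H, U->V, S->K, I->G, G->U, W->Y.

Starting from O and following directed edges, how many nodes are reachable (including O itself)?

16

BFS from O visits: O, S, I, G, M, K, R, U, Q, J, V, P, L, H, T, N
Reachable nodes: 16 of 19 total.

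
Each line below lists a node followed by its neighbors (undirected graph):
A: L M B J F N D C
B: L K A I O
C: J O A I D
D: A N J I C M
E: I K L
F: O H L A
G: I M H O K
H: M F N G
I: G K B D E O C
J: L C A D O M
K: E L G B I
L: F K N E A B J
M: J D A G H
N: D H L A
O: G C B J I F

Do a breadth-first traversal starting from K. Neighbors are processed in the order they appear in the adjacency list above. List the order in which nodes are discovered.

K E L G B I F N A J M H O D C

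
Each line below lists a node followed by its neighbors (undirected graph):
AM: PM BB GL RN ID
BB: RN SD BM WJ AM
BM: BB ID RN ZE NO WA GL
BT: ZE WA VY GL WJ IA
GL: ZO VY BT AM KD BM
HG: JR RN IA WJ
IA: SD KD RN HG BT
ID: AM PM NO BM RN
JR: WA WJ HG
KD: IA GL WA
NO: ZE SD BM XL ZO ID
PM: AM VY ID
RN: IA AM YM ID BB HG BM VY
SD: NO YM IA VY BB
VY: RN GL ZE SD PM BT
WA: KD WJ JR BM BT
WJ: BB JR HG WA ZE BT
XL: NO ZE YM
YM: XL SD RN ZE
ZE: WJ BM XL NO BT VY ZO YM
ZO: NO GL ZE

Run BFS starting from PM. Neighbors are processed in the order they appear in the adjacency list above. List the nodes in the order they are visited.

Visit PM; enqueue AM, VY, ID → queue [AM, VY, ID]
Visit AM; enqueue BB, GL, RN → queue [VY, ID, BB, GL, RN]
Visit VY; enqueue ZE, SD, BT → queue [ID, BB, GL, RN, ZE, SD, BT]
Visit ID; enqueue NO, BM → queue [BB, GL, RN, ZE, SD, BT, NO, BM]
Visit BB; enqueue WJ → queue [GL, RN, ZE, SD, BT, NO, BM, WJ]
Visit GL; enqueue ZO, KD → queue [RN, ZE, SD, BT, NO, BM, WJ, ZO, KD]
Visit RN; enqueue IA, YM, HG → queue [ZE, SD, BT, NO, BM, WJ, ZO, KD, IA, YM, HG]
Visit ZE; enqueue XL → queue [SD, BT, NO, BM, WJ, ZO, KD, IA, YM, HG, XL]
Visit SD → queue [BT, NO, BM, WJ, ZO, KD, IA, YM, HG, XL]
Visit BT; enqueue WA → queue [NO, BM, WJ, ZO, KD, IA, YM, HG, XL, WA]
Visit NO → queue [BM, WJ, ZO, KD, IA, YM, HG, XL, WA]
Visit BM → queue [WJ, ZO, KD, IA, YM, HG, XL, WA]
Visit WJ; enqueue JR → queue [ZO, KD, IA, YM, HG, XL, WA, JR]
Visit ZO → queue [KD, IA, YM, HG, XL, WA, JR]
Visit KD → queue [IA, YM, HG, XL, WA, JR]
Visit IA → queue [YM, HG, XL, WA, JR]
Visit YM → queue [HG, XL, WA, JR]
Visit HG → queue [XL, WA, JR]
Visit XL → queue [WA, JR]
Visit WA → queue [JR]
Visit JR → queue []

PM → AM → VY → ID → BB → GL → RN → ZE → SD → BT → NO → BM → WJ → ZO → KD → IA → YM → HG → XL → WA → JR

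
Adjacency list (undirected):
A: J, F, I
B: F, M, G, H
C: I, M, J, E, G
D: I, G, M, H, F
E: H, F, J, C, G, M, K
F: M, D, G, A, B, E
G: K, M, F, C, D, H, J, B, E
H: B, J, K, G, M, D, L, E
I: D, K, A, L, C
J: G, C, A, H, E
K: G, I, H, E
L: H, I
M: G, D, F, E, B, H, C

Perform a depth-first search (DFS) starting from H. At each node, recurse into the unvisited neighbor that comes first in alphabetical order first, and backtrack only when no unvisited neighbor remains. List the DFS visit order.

Visit H
H → B
B → F
F → A
A → I
I → C
C → E
E → G
G → D
D → M
G → J
G → K
I → L

H, B, F, A, I, C, E, G, D, M, J, K, L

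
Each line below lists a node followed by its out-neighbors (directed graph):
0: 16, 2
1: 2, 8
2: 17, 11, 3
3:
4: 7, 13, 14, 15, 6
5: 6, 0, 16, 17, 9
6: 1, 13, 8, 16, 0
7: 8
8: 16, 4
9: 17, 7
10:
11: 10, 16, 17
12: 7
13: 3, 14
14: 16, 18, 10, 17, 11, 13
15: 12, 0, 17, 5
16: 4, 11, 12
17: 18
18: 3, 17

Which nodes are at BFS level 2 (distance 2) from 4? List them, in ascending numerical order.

0, 1, 3, 5, 8, 10, 11, 12, 16, 17, 18

Level 0: 4
Level 1: 6, 7, 13, 14, 15
Level 2: 0, 1, 3, 5, 8, 10, 11, 12, 16, 17, 18
Level 3: 2, 9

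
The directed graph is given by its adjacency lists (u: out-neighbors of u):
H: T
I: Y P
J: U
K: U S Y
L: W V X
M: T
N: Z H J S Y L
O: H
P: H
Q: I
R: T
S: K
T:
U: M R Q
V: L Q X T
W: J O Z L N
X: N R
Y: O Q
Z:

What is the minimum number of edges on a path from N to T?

Level 0: N
Level 1: H, J, L, S, Y, Z
Level 2: K, O, Q, T, U, V, W, X
Level 3: I, M, R
Level 4: P
T first appears at level 2.

2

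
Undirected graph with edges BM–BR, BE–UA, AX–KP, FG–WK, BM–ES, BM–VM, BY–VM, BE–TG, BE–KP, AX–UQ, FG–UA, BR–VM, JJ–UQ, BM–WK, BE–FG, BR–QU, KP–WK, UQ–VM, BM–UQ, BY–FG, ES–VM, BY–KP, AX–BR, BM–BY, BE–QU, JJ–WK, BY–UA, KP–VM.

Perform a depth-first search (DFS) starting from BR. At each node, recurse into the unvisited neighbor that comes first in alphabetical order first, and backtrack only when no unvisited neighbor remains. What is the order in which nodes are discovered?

BR -> AX -> KP -> BE -> FG -> BY -> BM -> ES -> VM -> UQ -> JJ -> WK -> UA -> QU -> TG

Visit BR
BR → AX
AX → KP
KP → BE
BE → FG
FG → BY
BY → BM
BM → ES
ES → VM
VM → UQ
UQ → JJ
JJ → WK
BY → UA
BE → QU
BE → TG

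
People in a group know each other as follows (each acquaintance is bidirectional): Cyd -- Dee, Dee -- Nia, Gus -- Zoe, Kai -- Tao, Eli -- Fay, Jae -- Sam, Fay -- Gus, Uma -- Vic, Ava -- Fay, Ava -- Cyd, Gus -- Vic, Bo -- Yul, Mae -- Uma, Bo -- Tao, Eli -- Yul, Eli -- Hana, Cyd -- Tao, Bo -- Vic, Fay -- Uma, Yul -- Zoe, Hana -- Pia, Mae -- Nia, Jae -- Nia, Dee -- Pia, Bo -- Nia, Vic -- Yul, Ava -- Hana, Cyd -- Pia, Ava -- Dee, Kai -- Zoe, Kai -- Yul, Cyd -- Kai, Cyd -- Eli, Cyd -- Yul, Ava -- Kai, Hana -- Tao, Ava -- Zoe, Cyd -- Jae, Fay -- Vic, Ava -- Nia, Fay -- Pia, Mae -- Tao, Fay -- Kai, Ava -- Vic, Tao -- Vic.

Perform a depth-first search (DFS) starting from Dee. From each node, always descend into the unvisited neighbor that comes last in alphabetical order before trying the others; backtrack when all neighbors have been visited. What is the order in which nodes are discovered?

Dee → Pia → Hana → Tao → Vic → Yul → Zoe → Kai → Fay → Uma → Mae → Nia → Jae → Sam → Cyd → Eli → Ava → Bo → Gus

Visit Dee
Dee → Pia
Pia → Hana
Hana → Tao
Tao → Vic
Vic → Yul
Yul → Zoe
Zoe → Kai
Kai → Fay
Fay → Uma
Uma → Mae
Mae → Nia
Nia → Jae
Jae → Sam
Jae → Cyd
Cyd → Eli
Cyd → Ava
Nia → Bo
Fay → Gus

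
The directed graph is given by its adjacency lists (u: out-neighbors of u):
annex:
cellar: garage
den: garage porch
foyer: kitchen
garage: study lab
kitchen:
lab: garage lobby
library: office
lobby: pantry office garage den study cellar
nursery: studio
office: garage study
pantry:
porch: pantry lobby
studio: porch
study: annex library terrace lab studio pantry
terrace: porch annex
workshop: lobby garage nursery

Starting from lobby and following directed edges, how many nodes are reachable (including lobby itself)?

13

BFS from lobby visits: lobby, pantry, office, garage, den, study, cellar, lab, porch, annex, library, terrace, studio
Reachable nodes: 13 of 17 total.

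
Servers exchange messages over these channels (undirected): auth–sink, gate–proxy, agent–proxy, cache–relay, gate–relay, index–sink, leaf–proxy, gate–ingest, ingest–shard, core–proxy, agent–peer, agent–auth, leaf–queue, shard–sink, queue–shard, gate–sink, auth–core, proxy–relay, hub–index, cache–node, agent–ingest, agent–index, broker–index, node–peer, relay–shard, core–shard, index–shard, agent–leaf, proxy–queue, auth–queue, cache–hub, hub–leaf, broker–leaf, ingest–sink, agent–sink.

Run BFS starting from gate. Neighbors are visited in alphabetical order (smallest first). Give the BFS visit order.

Visit gate; enqueue ingest, proxy, relay, sink → queue [ingest, proxy, relay, sink]
Visit ingest; enqueue agent, shard → queue [proxy, relay, sink, agent, shard]
Visit proxy; enqueue core, leaf, queue → queue [relay, sink, agent, shard, core, leaf, queue]
Visit relay; enqueue cache → queue [sink, agent, shard, core, leaf, queue, cache]
Visit sink; enqueue auth, index → queue [agent, shard, core, leaf, queue, cache, auth, index]
Visit agent; enqueue peer → queue [shard, core, leaf, queue, cache, auth, index, peer]
Visit shard → queue [core, leaf, queue, cache, auth, index, peer]
Visit core → queue [leaf, queue, cache, auth, index, peer]
Visit leaf; enqueue broker, hub → queue [queue, cache, auth, index, peer, broker, hub]
Visit queue → queue [cache, auth, index, peer, broker, hub]
Visit cache; enqueue node → queue [auth, index, peer, broker, hub, node]
Visit auth → queue [index, peer, broker, hub, node]
Visit index → queue [peer, broker, hub, node]
Visit peer → queue [broker, hub, node]
Visit broker → queue [hub, node]
Visit hub → queue [node]
Visit node → queue []

gate ingest proxy relay sink agent shard core leaf queue cache auth index peer broker hub node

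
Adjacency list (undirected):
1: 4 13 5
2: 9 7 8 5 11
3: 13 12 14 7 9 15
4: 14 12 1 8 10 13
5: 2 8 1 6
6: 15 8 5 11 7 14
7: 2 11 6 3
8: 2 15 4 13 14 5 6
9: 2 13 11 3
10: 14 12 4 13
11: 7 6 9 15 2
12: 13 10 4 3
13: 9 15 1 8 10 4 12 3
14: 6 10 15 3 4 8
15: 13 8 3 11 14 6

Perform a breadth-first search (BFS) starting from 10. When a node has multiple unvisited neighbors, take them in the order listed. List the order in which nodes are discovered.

Visit 10; enqueue 14, 12, 4, 13 → queue [14, 12, 4, 13]
Visit 14; enqueue 6, 15, 3, 8 → queue [12, 4, 13, 6, 15, 3, 8]
Visit 12 → queue [4, 13, 6, 15, 3, 8]
Visit 4; enqueue 1 → queue [13, 6, 15, 3, 8, 1]
Visit 13; enqueue 9 → queue [6, 15, 3, 8, 1, 9]
Visit 6; enqueue 5, 11, 7 → queue [15, 3, 8, 1, 9, 5, 11, 7]
Visit 15 → queue [3, 8, 1, 9, 5, 11, 7]
Visit 3 → queue [8, 1, 9, 5, 11, 7]
Visit 8; enqueue 2 → queue [1, 9, 5, 11, 7, 2]
Visit 1 → queue [9, 5, 11, 7, 2]
Visit 9 → queue [5, 11, 7, 2]
Visit 5 → queue [11, 7, 2]
Visit 11 → queue [7, 2]
Visit 7 → queue [2]
Visit 2 → queue []

10 -> 14 -> 12 -> 4 -> 13 -> 6 -> 15 -> 3 -> 8 -> 1 -> 9 -> 5 -> 11 -> 7 -> 2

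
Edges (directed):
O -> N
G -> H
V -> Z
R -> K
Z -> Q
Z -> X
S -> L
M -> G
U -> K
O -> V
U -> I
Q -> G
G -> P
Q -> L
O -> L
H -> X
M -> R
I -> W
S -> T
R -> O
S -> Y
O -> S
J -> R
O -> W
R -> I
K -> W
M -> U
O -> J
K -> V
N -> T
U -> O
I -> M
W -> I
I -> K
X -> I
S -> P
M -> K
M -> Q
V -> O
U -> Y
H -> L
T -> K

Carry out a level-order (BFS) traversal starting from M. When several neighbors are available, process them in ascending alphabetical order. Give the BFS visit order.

Visit M; enqueue G, K, Q, R, U → queue [G, K, Q, R, U]
Visit G; enqueue H, P → queue [K, Q, R, U, H, P]
Visit K; enqueue V, W → queue [Q, R, U, H, P, V, W]
Visit Q; enqueue L → queue [R, U, H, P, V, W, L]
Visit R; enqueue I, O → queue [U, H, P, V, W, L, I, O]
Visit U; enqueue Y → queue [H, P, V, W, L, I, O, Y]
Visit H; enqueue X → queue [P, V, W, L, I, O, Y, X]
Visit P → queue [V, W, L, I, O, Y, X]
Visit V; enqueue Z → queue [W, L, I, O, Y, X, Z]
Visit W → queue [L, I, O, Y, X, Z]
Visit L → queue [I, O, Y, X, Z]
Visit I → queue [O, Y, X, Z]
Visit O; enqueue J, N, S → queue [Y, X, Z, J, N, S]
Visit Y → queue [X, Z, J, N, S]
Visit X → queue [Z, J, N, S]
Visit Z → queue [J, N, S]
Visit J → queue [N, S]
Visit N; enqueue T → queue [S, T]
Visit S → queue [T]
Visit T → queue []

M G K Q R U H P V W L I O Y X Z J N S T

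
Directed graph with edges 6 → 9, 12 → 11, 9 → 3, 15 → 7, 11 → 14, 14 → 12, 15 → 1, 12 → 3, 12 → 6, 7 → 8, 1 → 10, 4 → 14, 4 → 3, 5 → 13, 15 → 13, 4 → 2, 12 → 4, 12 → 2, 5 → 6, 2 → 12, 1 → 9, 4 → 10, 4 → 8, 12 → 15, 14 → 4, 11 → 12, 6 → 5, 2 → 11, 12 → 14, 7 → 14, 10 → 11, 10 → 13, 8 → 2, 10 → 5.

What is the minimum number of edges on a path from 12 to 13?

Level 0: 12
Level 1: 2, 3, 4, 6, 11, 14, 15
Level 2: 1, 5, 7, 8, 9, 10, 13
13 first appears at level 2.

2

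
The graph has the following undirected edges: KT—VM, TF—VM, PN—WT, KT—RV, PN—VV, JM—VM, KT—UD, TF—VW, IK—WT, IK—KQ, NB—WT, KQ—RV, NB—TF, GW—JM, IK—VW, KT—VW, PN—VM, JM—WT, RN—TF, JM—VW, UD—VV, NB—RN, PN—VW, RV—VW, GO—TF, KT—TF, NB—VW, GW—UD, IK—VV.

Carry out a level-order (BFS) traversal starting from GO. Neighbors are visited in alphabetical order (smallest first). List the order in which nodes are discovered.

Visit GO; enqueue TF → queue [TF]
Visit TF; enqueue KT, NB, RN, VM, VW → queue [KT, NB, RN, VM, VW]
Visit KT; enqueue RV, UD → queue [NB, RN, VM, VW, RV, UD]
Visit NB; enqueue WT → queue [RN, VM, VW, RV, UD, WT]
Visit RN → queue [VM, VW, RV, UD, WT]
Visit VM; enqueue JM, PN → queue [VW, RV, UD, WT, JM, PN]
Visit VW; enqueue IK → queue [RV, UD, WT, JM, PN, IK]
Visit RV; enqueue KQ → queue [UD, WT, JM, PN, IK, KQ]
Visit UD; enqueue GW, VV → queue [WT, JM, PN, IK, KQ, GW, VV]
Visit WT → queue [JM, PN, IK, KQ, GW, VV]
Visit JM → queue [PN, IK, KQ, GW, VV]
Visit PN → queue [IK, KQ, GW, VV]
Visit IK → queue [KQ, GW, VV]
Visit KQ → queue [GW, VV]
Visit GW → queue [VV]
Visit VV → queue []

GO TF KT NB RN VM VW RV UD WT JM PN IK KQ GW VV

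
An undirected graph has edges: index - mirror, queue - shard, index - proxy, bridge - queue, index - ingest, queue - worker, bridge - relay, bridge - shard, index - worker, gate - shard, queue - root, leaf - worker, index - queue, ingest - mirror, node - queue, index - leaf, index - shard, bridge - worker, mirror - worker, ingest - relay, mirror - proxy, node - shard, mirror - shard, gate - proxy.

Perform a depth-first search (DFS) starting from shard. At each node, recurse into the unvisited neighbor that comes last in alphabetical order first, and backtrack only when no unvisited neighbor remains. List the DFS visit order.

Visit shard
shard → queue
queue → worker
worker → mirror
mirror → proxy
proxy → index
index → leaf
index → ingest
ingest → relay
relay → bridge
proxy → gate
queue → root
queue → node

shard → queue → worker → mirror → proxy → index → leaf → ingest → relay → bridge → gate → root → node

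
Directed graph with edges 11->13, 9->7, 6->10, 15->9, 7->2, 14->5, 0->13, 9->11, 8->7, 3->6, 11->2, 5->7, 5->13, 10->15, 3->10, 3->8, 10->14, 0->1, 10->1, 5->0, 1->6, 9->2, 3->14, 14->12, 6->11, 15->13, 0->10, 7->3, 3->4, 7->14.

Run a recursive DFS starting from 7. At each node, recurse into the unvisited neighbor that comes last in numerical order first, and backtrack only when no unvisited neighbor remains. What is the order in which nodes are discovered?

7, 14, 12, 5, 13, 0, 10, 15, 9, 11, 2, 1, 6, 3, 8, 4

Visit 7
7 → 14
14 → 12
14 → 5
5 → 13
5 → 0
0 → 10
10 → 15
15 → 9
9 → 11
11 → 2
10 → 1
1 → 6
7 → 3
3 → 8
3 → 4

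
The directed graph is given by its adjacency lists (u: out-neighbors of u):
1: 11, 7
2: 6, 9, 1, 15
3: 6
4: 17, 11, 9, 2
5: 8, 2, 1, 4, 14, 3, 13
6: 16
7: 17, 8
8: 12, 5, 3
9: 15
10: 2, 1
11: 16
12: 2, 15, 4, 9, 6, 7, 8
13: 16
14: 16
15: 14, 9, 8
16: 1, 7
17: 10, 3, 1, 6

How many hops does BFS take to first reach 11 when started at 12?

Level 0: 12
Level 1: 2, 4, 6, 7, 8, 9, 15
Level 2: 1, 3, 5, 11, 14, 16, 17
Level 3: 10, 13
11 first appears at level 2.

2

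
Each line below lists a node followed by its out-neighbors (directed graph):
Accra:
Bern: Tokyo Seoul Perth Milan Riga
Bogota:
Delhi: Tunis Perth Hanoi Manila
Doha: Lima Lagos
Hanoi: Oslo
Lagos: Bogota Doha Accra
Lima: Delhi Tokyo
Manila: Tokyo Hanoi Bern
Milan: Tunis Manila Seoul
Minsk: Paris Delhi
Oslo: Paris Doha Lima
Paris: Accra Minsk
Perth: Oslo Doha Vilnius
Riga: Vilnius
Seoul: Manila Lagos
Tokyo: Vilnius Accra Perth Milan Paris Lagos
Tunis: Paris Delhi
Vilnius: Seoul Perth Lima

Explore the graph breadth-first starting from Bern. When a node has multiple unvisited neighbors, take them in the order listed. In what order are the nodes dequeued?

Bern -> Tokyo -> Seoul -> Perth -> Milan -> Riga -> Vilnius -> Accra -> Paris -> Lagos -> Manila -> Oslo -> Doha -> Tunis -> Lima -> Minsk -> Bogota -> Hanoi -> Delhi

Visit Bern; enqueue Tokyo, Seoul, Perth, Milan, Riga → queue [Tokyo, Seoul, Perth, Milan, Riga]
Visit Tokyo; enqueue Vilnius, Accra, Paris, Lagos → queue [Seoul, Perth, Milan, Riga, Vilnius, Accra, Paris, Lagos]
Visit Seoul; enqueue Manila → queue [Perth, Milan, Riga, Vilnius, Accra, Paris, Lagos, Manila]
Visit Perth; enqueue Oslo, Doha → queue [Milan, Riga, Vilnius, Accra, Paris, Lagos, Manila, Oslo, Doha]
Visit Milan; enqueue Tunis → queue [Riga, Vilnius, Accra, Paris, Lagos, Manila, Oslo, Doha, Tunis]
Visit Riga → queue [Vilnius, Accra, Paris, Lagos, Manila, Oslo, Doha, Tunis]
Visit Vilnius; enqueue Lima → queue [Accra, Paris, Lagos, Manila, Oslo, Doha, Tunis, Lima]
Visit Accra → queue [Paris, Lagos, Manila, Oslo, Doha, Tunis, Lima]
Visit Paris; enqueue Minsk → queue [Lagos, Manila, Oslo, Doha, Tunis, Lima, Minsk]
Visit Lagos; enqueue Bogota → queue [Manila, Oslo, Doha, Tunis, Lima, Minsk, Bogota]
Visit Manila; enqueue Hanoi → queue [Oslo, Doha, Tunis, Lima, Minsk, Bogota, Hanoi]
Visit Oslo → queue [Doha, Tunis, Lima, Minsk, Bogota, Hanoi]
Visit Doha → queue [Tunis, Lima, Minsk, Bogota, Hanoi]
Visit Tunis; enqueue Delhi → queue [Lima, Minsk, Bogota, Hanoi, Delhi]
Visit Lima → queue [Minsk, Bogota, Hanoi, Delhi]
Visit Minsk → queue [Bogota, Hanoi, Delhi]
Visit Bogota → queue [Hanoi, Delhi]
Visit Hanoi → queue [Delhi]
Visit Delhi → queue []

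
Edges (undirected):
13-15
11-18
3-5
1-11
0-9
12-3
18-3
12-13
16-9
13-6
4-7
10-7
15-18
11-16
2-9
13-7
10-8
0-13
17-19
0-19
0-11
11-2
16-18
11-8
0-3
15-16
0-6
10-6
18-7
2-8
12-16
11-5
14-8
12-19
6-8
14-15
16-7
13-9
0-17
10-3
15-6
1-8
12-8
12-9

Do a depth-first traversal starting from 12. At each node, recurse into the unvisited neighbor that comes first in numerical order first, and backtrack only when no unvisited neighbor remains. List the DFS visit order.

12 → 3 → 0 → 6 → 8 → 1 → 11 → 2 → 9 → 13 → 7 → 4 → 10 → 16 → 15 → 14 → 18 → 5 → 17 → 19

Visit 12
12 → 3
3 → 0
0 → 6
6 → 8
8 → 1
1 → 11
11 → 2
2 → 9
9 → 13
13 → 7
7 → 4
7 → 10
7 → 16
16 → 15
15 → 14
15 → 18
11 → 5
0 → 17
17 → 19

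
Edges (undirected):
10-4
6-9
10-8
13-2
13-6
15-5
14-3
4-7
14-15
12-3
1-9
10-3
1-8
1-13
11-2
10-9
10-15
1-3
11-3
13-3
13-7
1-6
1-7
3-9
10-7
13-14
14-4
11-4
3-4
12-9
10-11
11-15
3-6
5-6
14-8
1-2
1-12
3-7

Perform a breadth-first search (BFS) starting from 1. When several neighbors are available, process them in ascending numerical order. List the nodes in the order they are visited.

1 2 3 6 7 8 9 12 13 11 4 10 14 5 15

Visit 1; enqueue 2, 3, 6, 7, 8, 9, 12, 13 → queue [2, 3, 6, 7, 8, 9, 12, 13]
Visit 2; enqueue 11 → queue [3, 6, 7, 8, 9, 12, 13, 11]
Visit 3; enqueue 4, 10, 14 → queue [6, 7, 8, 9, 12, 13, 11, 4, 10, 14]
Visit 6; enqueue 5 → queue [7, 8, 9, 12, 13, 11, 4, 10, 14, 5]
Visit 7 → queue [8, 9, 12, 13, 11, 4, 10, 14, 5]
Visit 8 → queue [9, 12, 13, 11, 4, 10, 14, 5]
Visit 9 → queue [12, 13, 11, 4, 10, 14, 5]
Visit 12 → queue [13, 11, 4, 10, 14, 5]
Visit 13 → queue [11, 4, 10, 14, 5]
Visit 11; enqueue 15 → queue [4, 10, 14, 5, 15]
Visit 4 → queue [10, 14, 5, 15]
Visit 10 → queue [14, 5, 15]
Visit 14 → queue [5, 15]
Visit 5 → queue [15]
Visit 15 → queue []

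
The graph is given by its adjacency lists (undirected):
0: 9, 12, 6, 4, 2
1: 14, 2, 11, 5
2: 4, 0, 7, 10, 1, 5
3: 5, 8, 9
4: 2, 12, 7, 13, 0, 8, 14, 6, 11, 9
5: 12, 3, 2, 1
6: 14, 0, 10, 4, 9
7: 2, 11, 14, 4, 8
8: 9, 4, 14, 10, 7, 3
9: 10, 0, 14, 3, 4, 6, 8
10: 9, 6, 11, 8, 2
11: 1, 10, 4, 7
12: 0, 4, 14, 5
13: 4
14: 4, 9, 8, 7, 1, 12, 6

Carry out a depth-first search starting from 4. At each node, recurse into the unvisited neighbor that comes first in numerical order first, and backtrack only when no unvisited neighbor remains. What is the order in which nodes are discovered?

4 -> 0 -> 2 -> 1 -> 5 -> 3 -> 8 -> 7 -> 11 -> 10 -> 6 -> 9 -> 14 -> 12 -> 13

Visit 4
4 → 0
0 → 2
2 → 1
1 → 5
5 → 3
3 → 8
8 → 7
7 → 11
11 → 10
10 → 6
6 → 9
9 → 14
14 → 12
4 → 13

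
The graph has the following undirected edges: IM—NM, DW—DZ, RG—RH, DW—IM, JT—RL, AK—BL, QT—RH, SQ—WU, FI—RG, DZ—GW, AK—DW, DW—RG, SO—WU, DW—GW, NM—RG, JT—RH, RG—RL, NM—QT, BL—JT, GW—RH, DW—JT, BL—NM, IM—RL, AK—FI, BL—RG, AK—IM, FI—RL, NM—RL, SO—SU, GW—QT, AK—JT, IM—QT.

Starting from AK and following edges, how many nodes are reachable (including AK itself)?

BFS from AK visits: AK, JT, IM, FI, DW, BL, RL, RH, QT, NM, RG, GW, DZ
Reachable nodes: 13 of 17 total.

13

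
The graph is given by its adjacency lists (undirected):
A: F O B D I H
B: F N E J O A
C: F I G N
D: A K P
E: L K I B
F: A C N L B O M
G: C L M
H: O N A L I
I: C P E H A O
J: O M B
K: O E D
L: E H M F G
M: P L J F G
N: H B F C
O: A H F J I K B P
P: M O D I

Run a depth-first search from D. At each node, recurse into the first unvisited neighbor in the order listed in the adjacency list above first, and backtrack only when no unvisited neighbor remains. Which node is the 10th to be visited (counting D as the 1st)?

Visit D
D → A
A → F
F → C
C → I
I → P
P → M
M → L
L → E
E → K
K → O
O → H
H → N
N → B
B → J
L → G

Visit order: D, A, F, C, I, P, M, L, E, K, O, H, N, B, J, G

K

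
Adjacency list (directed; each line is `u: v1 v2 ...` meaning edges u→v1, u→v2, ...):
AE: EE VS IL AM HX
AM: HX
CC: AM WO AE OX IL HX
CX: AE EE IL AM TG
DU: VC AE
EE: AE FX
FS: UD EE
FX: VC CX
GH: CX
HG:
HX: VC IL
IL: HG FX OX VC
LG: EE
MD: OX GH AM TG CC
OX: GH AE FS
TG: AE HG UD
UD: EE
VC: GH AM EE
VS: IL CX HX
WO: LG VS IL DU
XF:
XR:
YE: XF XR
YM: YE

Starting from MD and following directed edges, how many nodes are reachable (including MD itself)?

20

BFS from MD visits: MD, AM, CC, GH, OX, TG, HX, AE, IL, WO, CX, FS, HG, UD, VC, EE, VS, FX, DU, LG
Reachable nodes: 20 of 24 total.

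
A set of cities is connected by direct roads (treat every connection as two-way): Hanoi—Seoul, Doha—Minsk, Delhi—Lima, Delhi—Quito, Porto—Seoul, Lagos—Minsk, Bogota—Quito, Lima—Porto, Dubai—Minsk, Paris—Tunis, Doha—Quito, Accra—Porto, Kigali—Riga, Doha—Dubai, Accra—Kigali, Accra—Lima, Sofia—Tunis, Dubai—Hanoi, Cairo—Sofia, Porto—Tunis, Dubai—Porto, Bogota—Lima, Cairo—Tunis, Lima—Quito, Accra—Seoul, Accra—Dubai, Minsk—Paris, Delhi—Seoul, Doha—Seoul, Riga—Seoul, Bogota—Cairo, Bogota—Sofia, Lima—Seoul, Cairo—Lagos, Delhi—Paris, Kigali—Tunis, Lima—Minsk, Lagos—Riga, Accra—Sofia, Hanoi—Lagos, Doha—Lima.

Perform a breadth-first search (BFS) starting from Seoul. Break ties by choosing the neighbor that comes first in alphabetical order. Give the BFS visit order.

Seoul Accra Delhi Doha Hanoi Lima Porto Riga Dubai Kigali Sofia Paris Quito Minsk Lagos Bogota Tunis Cairo

Visit Seoul; enqueue Accra, Delhi, Doha, Hanoi, Lima, Porto, Riga → queue [Accra, Delhi, Doha, Hanoi, Lima, Porto, Riga]
Visit Accra; enqueue Dubai, Kigali, Sofia → queue [Delhi, Doha, Hanoi, Lima, Porto, Riga, Dubai, Kigali, Sofia]
Visit Delhi; enqueue Paris, Quito → queue [Doha, Hanoi, Lima, Porto, Riga, Dubai, Kigali, Sofia, Paris, Quito]
Visit Doha; enqueue Minsk → queue [Hanoi, Lima, Porto, Riga, Dubai, Kigali, Sofia, Paris, Quito, Minsk]
Visit Hanoi; enqueue Lagos → queue [Lima, Porto, Riga, Dubai, Kigali, Sofia, Paris, Quito, Minsk, Lagos]
Visit Lima; enqueue Bogota → queue [Porto, Riga, Dubai, Kigali, Sofia, Paris, Quito, Minsk, Lagos, Bogota]
Visit Porto; enqueue Tunis → queue [Riga, Dubai, Kigali, Sofia, Paris, Quito, Minsk, Lagos, Bogota, Tunis]
Visit Riga → queue [Dubai, Kigali, Sofia, Paris, Quito, Minsk, Lagos, Bogota, Tunis]
Visit Dubai → queue [Kigali, Sofia, Paris, Quito, Minsk, Lagos, Bogota, Tunis]
Visit Kigali → queue [Sofia, Paris, Quito, Minsk, Lagos, Bogota, Tunis]
Visit Sofia; enqueue Cairo → queue [Paris, Quito, Minsk, Lagos, Bogota, Tunis, Cairo]
Visit Paris → queue [Quito, Minsk, Lagos, Bogota, Tunis, Cairo]
Visit Quito → queue [Minsk, Lagos, Bogota, Tunis, Cairo]
Visit Minsk → queue [Lagos, Bogota, Tunis, Cairo]
Visit Lagos → queue [Bogota, Tunis, Cairo]
Visit Bogota → queue [Tunis, Cairo]
Visit Tunis → queue [Cairo]
Visit Cairo → queue []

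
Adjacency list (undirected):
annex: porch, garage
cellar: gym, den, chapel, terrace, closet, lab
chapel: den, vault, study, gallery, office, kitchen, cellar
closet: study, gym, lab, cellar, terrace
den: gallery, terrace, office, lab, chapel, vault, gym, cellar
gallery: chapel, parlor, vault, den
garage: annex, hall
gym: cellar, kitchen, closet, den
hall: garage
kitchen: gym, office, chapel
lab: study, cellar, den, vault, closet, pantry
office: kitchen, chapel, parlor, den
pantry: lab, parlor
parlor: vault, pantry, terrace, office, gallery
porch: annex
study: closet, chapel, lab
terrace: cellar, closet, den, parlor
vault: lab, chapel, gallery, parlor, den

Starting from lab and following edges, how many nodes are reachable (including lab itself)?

BFS from lab visits: lab, study, cellar, den, vault, closet, pantry, chapel, gym, terrace, gallery, office, parlor, kitchen
Reachable nodes: 14 of 18 total.

14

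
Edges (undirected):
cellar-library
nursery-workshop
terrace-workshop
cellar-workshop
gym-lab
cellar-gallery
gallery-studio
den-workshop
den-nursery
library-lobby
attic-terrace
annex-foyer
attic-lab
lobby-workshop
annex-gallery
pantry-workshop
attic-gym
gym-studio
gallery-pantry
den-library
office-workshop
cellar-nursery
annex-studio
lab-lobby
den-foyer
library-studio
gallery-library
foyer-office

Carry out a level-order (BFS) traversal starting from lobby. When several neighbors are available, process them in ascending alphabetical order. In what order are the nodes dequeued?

lobby, lab, library, workshop, attic, gym, cellar, den, gallery, studio, nursery, office, pantry, terrace, foyer, annex

Visit lobby; enqueue lab, library, workshop → queue [lab, library, workshop]
Visit lab; enqueue attic, gym → queue [library, workshop, attic, gym]
Visit library; enqueue cellar, den, gallery, studio → queue [workshop, attic, gym, cellar, den, gallery, studio]
Visit workshop; enqueue nursery, office, pantry, terrace → queue [attic, gym, cellar, den, gallery, studio, nursery, office, pantry, terrace]
Visit attic → queue [gym, cellar, den, gallery, studio, nursery, office, pantry, terrace]
Visit gym → queue [cellar, den, gallery, studio, nursery, office, pantry, terrace]
Visit cellar → queue [den, gallery, studio, nursery, office, pantry, terrace]
Visit den; enqueue foyer → queue [gallery, studio, nursery, office, pantry, terrace, foyer]
Visit gallery; enqueue annex → queue [studio, nursery, office, pantry, terrace, foyer, annex]
Visit studio → queue [nursery, office, pantry, terrace, foyer, annex]
Visit nursery → queue [office, pantry, terrace, foyer, annex]
Visit office → queue [pantry, terrace, foyer, annex]
Visit pantry → queue [terrace, foyer, annex]
Visit terrace → queue [foyer, annex]
Visit foyer → queue [annex]
Visit annex → queue []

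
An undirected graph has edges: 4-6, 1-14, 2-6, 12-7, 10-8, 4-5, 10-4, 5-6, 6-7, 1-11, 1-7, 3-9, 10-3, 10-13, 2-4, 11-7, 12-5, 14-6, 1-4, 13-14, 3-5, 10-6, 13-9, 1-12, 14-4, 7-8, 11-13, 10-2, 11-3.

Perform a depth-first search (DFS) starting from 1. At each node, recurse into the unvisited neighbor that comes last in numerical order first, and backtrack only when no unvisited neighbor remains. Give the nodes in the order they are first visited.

1 14 13 11 7 12 5 6 10 8 4 2 3 9

Visit 1
1 → 14
14 → 13
13 → 11
11 → 7
7 → 12
12 → 5
5 → 6
6 → 10
10 → 8
10 → 4
4 → 2
10 → 3
3 → 9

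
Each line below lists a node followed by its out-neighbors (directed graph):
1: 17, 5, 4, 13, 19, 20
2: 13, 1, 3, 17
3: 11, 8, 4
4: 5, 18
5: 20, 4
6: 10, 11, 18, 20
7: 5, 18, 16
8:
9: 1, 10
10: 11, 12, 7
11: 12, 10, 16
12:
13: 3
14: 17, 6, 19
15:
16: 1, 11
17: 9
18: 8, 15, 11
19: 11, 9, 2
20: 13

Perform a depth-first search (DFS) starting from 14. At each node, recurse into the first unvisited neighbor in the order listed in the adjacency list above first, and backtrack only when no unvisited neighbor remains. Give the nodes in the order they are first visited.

14 -> 17 -> 9 -> 1 -> 5 -> 20 -> 13 -> 3 -> 11 -> 12 -> 10 -> 7 -> 18 -> 8 -> 15 -> 16 -> 4 -> 19 -> 2 -> 6

Visit 14
14 → 17
17 → 9
9 → 1
1 → 5
5 → 20
20 → 13
13 → 3
3 → 11
11 → 12
11 → 10
10 → 7
7 → 18
18 → 8
18 → 15
7 → 16
3 → 4
1 → 19
19 → 2
14 → 6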